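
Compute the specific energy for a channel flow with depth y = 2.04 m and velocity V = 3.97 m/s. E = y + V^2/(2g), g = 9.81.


Specific energy E = y + V^2/(2g).
Velocity head = V^2/(2g) = 3.97^2 / (2*9.81) = 15.7609 / 19.62 = 0.8033 m.
E = 2.04 + 0.8033 = 2.8433 m.

2.8433


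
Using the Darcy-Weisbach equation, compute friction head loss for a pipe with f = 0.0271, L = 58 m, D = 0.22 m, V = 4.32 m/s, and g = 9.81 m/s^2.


Darcy-Weisbach equation: h_f = f * (L/D) * V^2/(2g).
f * L/D = 0.0271 * 58/0.22 = 7.1445.
V^2/(2g) = 4.32^2 / (2*9.81) = 18.6624 / 19.62 = 0.9512 m.
h_f = 7.1445 * 0.9512 = 6.796 m.

6.796


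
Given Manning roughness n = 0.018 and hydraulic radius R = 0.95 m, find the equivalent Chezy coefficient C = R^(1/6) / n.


The Chezy coefficient relates to Manning's n through C = R^(1/6) / n.
R^(1/6) = 0.95^(1/6) = 0.991488.
C = 0.991488 / 0.018 = 55.08 m^(1/2)/s.

55.08


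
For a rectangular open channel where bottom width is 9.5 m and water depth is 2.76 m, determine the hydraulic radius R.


For a rectangular section:
Flow area A = b * y = 9.5 * 2.76 = 26.22 m^2.
Wetted perimeter P = b + 2y = 9.5 + 2*2.76 = 15.02 m.
Hydraulic radius R = A/P = 26.22 / 15.02 = 1.7457 m.

1.7457


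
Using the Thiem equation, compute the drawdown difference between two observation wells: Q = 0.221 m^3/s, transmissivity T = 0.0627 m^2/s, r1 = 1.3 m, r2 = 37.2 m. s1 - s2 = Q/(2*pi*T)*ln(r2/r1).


Thiem equation: s1 - s2 = Q/(2*pi*T) * ln(r2/r1).
ln(r2/r1) = ln(37.2/1.3) = 3.3539.
Q/(2*pi*T) = 0.221 / (2*pi*0.0627) = 0.221 / 0.394 = 0.561.
s1 - s2 = 0.561 * 3.3539 = 1.8815 m.

1.8815


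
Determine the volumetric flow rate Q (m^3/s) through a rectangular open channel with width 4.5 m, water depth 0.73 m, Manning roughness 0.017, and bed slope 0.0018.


For a rectangular channel, the cross-sectional area A = b * y = 4.5 * 0.73 = 3.29 m^2.
The wetted perimeter P = b + 2y = 4.5 + 2*0.73 = 5.96 m.
Hydraulic radius R = A/P = 3.29/5.96 = 0.5512 m.
Velocity V = (1/n)*R^(2/3)*S^(1/2) = (1/0.017)*0.5512^(2/3)*0.0018^(1/2) = 1.6777 m/s.
Discharge Q = A * V = 3.29 * 1.6777 = 5.511 m^3/s.

5.511


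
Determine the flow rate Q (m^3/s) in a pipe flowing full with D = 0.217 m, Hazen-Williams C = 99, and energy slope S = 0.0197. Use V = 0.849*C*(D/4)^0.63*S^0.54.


For a full circular pipe, R = D/4 = 0.217/4 = 0.0542 m.
V = 0.849 * 99 * 0.0542^0.63 * 0.0197^0.54
  = 0.849 * 99 * 0.159467 * 0.119953
  = 1.6078 m/s.
Pipe area A = pi*D^2/4 = pi*0.217^2/4 = 0.037 m^2.
Q = A * V = 0.037 * 1.6078 = 0.0595 m^3/s.

0.0595


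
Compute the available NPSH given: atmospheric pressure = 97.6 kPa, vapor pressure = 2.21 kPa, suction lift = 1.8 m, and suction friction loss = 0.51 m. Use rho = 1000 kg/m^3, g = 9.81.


NPSHa = p_atm/(rho*g) - z_s - hf_s - p_vap/(rho*g).
p_atm/(rho*g) = 97.6*1000 / (1000*9.81) = 9.949 m.
p_vap/(rho*g) = 2.21*1000 / (1000*9.81) = 0.225 m.
NPSHa = 9.949 - 1.8 - 0.51 - 0.225
      = 7.41 m.

7.41


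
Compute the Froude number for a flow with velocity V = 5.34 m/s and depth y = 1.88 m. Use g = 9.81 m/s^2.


The Froude number is defined as Fr = V / sqrt(g*y).
g*y = 9.81 * 1.88 = 18.4428.
sqrt(g*y) = sqrt(18.4428) = 4.2945.
Fr = 5.34 / 4.2945 = 1.2434.

1.2434


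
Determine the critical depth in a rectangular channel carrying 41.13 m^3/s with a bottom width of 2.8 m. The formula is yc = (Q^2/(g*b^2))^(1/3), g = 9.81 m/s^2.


Using yc = (Q^2 / (g * b^2))^(1/3):
Q^2 = 41.13^2 = 1691.68.
g * b^2 = 9.81 * 2.8^2 = 9.81 * 7.84 = 76.91.
Q^2 / (g*b^2) = 1691.68 / 76.91 = 21.9956.
yc = 21.9956^(1/3) = 2.8018 m.

2.8018


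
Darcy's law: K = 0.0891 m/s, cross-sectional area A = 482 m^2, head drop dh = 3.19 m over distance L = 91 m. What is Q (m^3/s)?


Darcy's law: Q = K * A * i, where i = dh/L.
Hydraulic gradient i = 3.19 / 91 = 0.035055.
Q = 0.0891 * 482 * 0.035055
  = 1.5055 m^3/s.

1.5055


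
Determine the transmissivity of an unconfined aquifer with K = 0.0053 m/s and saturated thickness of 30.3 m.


Transmissivity is defined as T = K * h.
T = 0.0053 * 30.3
  = 0.1606 m^2/s.

0.1606


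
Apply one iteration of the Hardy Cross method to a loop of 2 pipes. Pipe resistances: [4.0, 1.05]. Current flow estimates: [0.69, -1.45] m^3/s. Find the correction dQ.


Numerator terms (r*Q*|Q|): 4.0*0.69*|0.69| = 1.9044; 1.05*-1.45*|-1.45| = -2.2076.
Sum of numerator = -0.3032.
Denominator terms (r*|Q|): 4.0*|0.69| = 2.76; 1.05*|-1.45| = 1.5225.
2 * sum of denominator = 2 * 4.2825 = 8.565.
dQ = --0.3032 / 8.565 = 0.0354 m^3/s.

0.0354


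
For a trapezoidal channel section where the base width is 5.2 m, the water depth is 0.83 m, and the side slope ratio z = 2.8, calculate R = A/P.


For a trapezoidal section with side slope z:
A = (b + z*y)*y = (5.2 + 2.8*0.83)*0.83 = 6.245 m^2.
P = b + 2*y*sqrt(1 + z^2) = 5.2 + 2*0.83*sqrt(1 + 2.8^2) = 10.136 m.
R = A/P = 6.245 / 10.136 = 0.6161 m.

0.6161


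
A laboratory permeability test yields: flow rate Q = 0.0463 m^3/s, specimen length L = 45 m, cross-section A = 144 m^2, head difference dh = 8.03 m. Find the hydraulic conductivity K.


From K = Q*L / (A*dh):
Numerator: Q*L = 0.0463 * 45 = 2.0835.
Denominator: A*dh = 144 * 8.03 = 1156.32.
K = 2.0835 / 1156.32 = 0.001802 m/s.

0.001802


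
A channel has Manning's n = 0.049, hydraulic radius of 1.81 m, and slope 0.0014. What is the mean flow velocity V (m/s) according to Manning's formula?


Manning's equation gives V = (1/n) * R^(2/3) * S^(1/2).
First, compute R^(2/3) = 1.81^(2/3) = 1.4852.
Next, S^(1/2) = 0.0014^(1/2) = 0.037417.
Then 1/n = 1/0.049 = 20.41.
V = 20.41 * 1.4852 * 0.037417 = 1.1341 m/s.

1.1341


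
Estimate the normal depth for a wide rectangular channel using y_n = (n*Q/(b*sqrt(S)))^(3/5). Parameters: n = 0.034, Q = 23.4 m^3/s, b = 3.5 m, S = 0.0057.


We use the wide-channel approximation y_n = (n*Q/(b*sqrt(S)))^(3/5).
sqrt(S) = sqrt(0.0057) = 0.075498.
Numerator: n*Q = 0.034 * 23.4 = 0.7956.
Denominator: b*sqrt(S) = 3.5 * 0.075498 = 0.264243.
arg = 3.0109.
y_n = 3.0109^(3/5) = 1.9374 m.

1.9374


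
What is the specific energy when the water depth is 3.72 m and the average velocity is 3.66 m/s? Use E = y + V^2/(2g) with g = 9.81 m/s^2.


Specific energy E = y + V^2/(2g).
Velocity head = V^2/(2g) = 3.66^2 / (2*9.81) = 13.3956 / 19.62 = 0.6828 m.
E = 3.72 + 0.6828 = 4.4028 m.

4.4028


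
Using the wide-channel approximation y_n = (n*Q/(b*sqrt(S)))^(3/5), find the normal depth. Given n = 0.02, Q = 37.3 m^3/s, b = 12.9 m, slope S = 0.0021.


We use the wide-channel approximation y_n = (n*Q/(b*sqrt(S)))^(3/5).
sqrt(S) = sqrt(0.0021) = 0.045826.
Numerator: n*Q = 0.02 * 37.3 = 0.746.
Denominator: b*sqrt(S) = 12.9 * 0.045826 = 0.591155.
arg = 1.2619.
y_n = 1.2619^(3/5) = 1.1498 m.

1.1498


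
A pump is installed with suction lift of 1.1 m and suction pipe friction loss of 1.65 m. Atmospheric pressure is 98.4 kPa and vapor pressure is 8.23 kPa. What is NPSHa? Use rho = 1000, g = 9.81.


NPSHa = p_atm/(rho*g) - z_s - hf_s - p_vap/(rho*g).
p_atm/(rho*g) = 98.4*1000 / (1000*9.81) = 10.031 m.
p_vap/(rho*g) = 8.23*1000 / (1000*9.81) = 0.839 m.
NPSHa = 10.031 - 1.1 - 1.65 - 0.839
      = 6.44 m.

6.44


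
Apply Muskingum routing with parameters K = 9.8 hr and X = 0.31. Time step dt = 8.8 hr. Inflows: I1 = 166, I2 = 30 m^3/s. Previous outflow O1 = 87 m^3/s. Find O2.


Muskingum coefficients:
denom = 2*K*(1-X) + dt = 2*9.8*(1-0.31) + 8.8 = 22.324.
C0 = (dt - 2*K*X)/denom = (8.8 - 2*9.8*0.31)/22.324 = 0.122.
C1 = (dt + 2*K*X)/denom = (8.8 + 2*9.8*0.31)/22.324 = 0.6664.
C2 = (2*K*(1-X) - dt)/denom = 0.2116.
O2 = C0*I2 + C1*I1 + C2*O1
   = 0.122*30 + 0.6664*166 + 0.2116*87
   = 132.69 m^3/s.

132.69


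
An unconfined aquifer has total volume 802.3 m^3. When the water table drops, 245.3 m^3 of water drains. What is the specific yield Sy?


Specific yield Sy = Volume drained / Total volume.
Sy = 245.3 / 802.3
   = 0.3057.

0.3057


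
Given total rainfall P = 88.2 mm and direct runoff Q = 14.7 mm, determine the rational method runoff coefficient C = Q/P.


The runoff coefficient C = runoff depth / rainfall depth.
C = 14.7 / 88.2
  = 0.1667.

0.1667


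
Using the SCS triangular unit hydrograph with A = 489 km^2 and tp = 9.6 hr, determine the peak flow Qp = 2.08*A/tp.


SCS formula: Qp = 2.08 * A / tp.
Qp = 2.08 * 489 / 9.6
   = 1017.12 / 9.6
   = 105.95 m^3/s per cm.

105.95


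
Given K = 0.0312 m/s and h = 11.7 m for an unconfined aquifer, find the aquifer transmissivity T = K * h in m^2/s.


Transmissivity is defined as T = K * h.
T = 0.0312 * 11.7
  = 0.365 m^2/s.

0.365


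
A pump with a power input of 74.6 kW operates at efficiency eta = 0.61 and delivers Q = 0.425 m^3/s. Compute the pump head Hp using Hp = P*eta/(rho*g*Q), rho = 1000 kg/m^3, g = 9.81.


Pump head formula: Hp = P * eta / (rho * g * Q).
Numerator: P * eta = 74.6 * 1000 * 0.61 = 45506.0 W.
Denominator: rho * g * Q = 1000 * 9.81 * 0.425 = 4169.25.
Hp = 45506.0 / 4169.25 = 10.91 m.

10.91


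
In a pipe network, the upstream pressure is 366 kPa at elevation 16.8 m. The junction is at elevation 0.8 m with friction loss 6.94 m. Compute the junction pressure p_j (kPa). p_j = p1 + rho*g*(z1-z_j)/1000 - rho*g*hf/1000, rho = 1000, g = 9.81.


Junction pressure: p_j = p1 + rho*g*(z1 - z_j)/1000 - rho*g*hf/1000.
Elevation term = 1000*9.81*(16.8 - 0.8)/1000 = 156.96 kPa.
Friction term = 1000*9.81*6.94/1000 = 68.081 kPa.
p_j = 366 + 156.96 - 68.081 = 454.88 kPa.

454.88


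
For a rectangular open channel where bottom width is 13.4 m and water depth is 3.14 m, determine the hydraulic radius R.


For a rectangular section:
Flow area A = b * y = 13.4 * 3.14 = 42.08 m^2.
Wetted perimeter P = b + 2y = 13.4 + 2*3.14 = 19.68 m.
Hydraulic radius R = A/P = 42.08 / 19.68 = 2.138 m.

2.138


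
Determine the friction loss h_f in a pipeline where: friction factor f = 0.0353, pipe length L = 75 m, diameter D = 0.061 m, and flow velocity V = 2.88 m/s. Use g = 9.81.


Darcy-Weisbach equation: h_f = f * (L/D) * V^2/(2g).
f * L/D = 0.0353 * 75/0.061 = 43.4016.
V^2/(2g) = 2.88^2 / (2*9.81) = 8.2944 / 19.62 = 0.4228 m.
h_f = 43.4016 * 0.4228 = 18.348 m.

18.348


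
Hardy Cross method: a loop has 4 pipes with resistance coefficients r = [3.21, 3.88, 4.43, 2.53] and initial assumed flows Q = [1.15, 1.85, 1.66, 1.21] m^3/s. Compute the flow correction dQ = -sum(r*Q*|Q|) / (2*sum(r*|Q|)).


Numerator terms (r*Q*|Q|): 3.21*1.15*|1.15| = 4.2452; 3.88*1.85*|1.85| = 13.2793; 4.43*1.66*|1.66| = 12.2073; 2.53*1.21*|1.21| = 3.7042.
Sum of numerator = 33.436.
Denominator terms (r*|Q|): 3.21*|1.15| = 3.6915; 3.88*|1.85| = 7.178; 4.43*|1.66| = 7.3538; 2.53*|1.21| = 3.0613.
2 * sum of denominator = 2 * 21.2846 = 42.5692.
dQ = -33.436 / 42.5692 = -0.7855 m^3/s.

-0.7855


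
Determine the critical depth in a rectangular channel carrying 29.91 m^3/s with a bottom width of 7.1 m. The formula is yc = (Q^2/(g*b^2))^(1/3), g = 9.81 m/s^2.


Using yc = (Q^2 / (g * b^2))^(1/3):
Q^2 = 29.91^2 = 894.61.
g * b^2 = 9.81 * 7.1^2 = 9.81 * 50.41 = 494.52.
Q^2 / (g*b^2) = 894.61 / 494.52 = 1.809.
yc = 1.809^(1/3) = 1.2185 m.

1.2185


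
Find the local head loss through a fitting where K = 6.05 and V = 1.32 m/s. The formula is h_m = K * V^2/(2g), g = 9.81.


Minor loss formula: h_m = K * V^2/(2g).
V^2 = 1.32^2 = 1.7424.
V^2/(2g) = 1.7424 / 19.62 = 0.0888 m.
h_m = 6.05 * 0.0888 = 0.5373 m.

0.5373


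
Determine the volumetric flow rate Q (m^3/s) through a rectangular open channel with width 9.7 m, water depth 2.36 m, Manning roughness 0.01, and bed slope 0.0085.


For a rectangular channel, the cross-sectional area A = b * y = 9.7 * 2.36 = 22.89 m^2.
The wetted perimeter P = b + 2y = 9.7 + 2*2.36 = 14.42 m.
Hydraulic radius R = A/P = 22.89/14.42 = 1.5875 m.
Velocity V = (1/n)*R^(2/3)*S^(1/2) = (1/0.01)*1.5875^(2/3)*0.0085^(1/2) = 12.5465 m/s.
Discharge Q = A * V = 22.89 * 12.5465 = 287.214 m^3/s.

287.214


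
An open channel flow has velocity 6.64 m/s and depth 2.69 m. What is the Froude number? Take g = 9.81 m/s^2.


The Froude number is defined as Fr = V / sqrt(g*y).
g*y = 9.81 * 2.69 = 26.3889.
sqrt(g*y) = sqrt(26.3889) = 5.137.
Fr = 6.64 / 5.137 = 1.2926.

1.2926


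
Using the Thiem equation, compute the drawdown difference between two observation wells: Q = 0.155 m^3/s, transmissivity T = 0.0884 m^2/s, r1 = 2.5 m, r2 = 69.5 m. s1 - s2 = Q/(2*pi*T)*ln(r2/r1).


Thiem equation: s1 - s2 = Q/(2*pi*T) * ln(r2/r1).
ln(r2/r1) = ln(69.5/2.5) = 3.325.
Q/(2*pi*T) = 0.155 / (2*pi*0.0884) = 0.155 / 0.5554 = 0.2791.
s1 - s2 = 0.2791 * 3.325 = 0.9279 m.

0.9279


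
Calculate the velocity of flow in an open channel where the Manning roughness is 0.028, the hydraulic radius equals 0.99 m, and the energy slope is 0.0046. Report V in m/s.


Manning's equation gives V = (1/n) * R^(2/3) * S^(1/2).
First, compute R^(2/3) = 0.99^(2/3) = 0.9933.
Next, S^(1/2) = 0.0046^(1/2) = 0.067823.
Then 1/n = 1/0.028 = 35.71.
V = 35.71 * 0.9933 * 0.067823 = 2.4061 m/s.

2.4061


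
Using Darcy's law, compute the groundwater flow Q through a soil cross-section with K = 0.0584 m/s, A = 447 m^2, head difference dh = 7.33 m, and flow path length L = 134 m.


Darcy's law: Q = K * A * i, where i = dh/L.
Hydraulic gradient i = 7.33 / 134 = 0.054701.
Q = 0.0584 * 447 * 0.054701
  = 1.428 m^3/s.

1.428


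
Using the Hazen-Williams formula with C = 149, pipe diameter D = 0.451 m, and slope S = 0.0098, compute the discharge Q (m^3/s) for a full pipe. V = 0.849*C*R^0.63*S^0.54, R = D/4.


For a full circular pipe, R = D/4 = 0.451/4 = 0.1128 m.
V = 0.849 * 149 * 0.1128^0.63 * 0.0098^0.54
  = 0.849 * 149 * 0.252833 * 0.082274
  = 2.6314 m/s.
Pipe area A = pi*D^2/4 = pi*0.451^2/4 = 0.1598 m^2.
Q = A * V = 0.1598 * 2.6314 = 0.4204 m^3/s.

0.4204


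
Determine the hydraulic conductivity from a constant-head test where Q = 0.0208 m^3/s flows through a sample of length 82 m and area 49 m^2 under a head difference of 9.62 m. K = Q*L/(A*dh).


From K = Q*L / (A*dh):
Numerator: Q*L = 0.0208 * 82 = 1.7056.
Denominator: A*dh = 49 * 9.62 = 471.38.
K = 1.7056 / 471.38 = 0.003618 m/s.

0.003618


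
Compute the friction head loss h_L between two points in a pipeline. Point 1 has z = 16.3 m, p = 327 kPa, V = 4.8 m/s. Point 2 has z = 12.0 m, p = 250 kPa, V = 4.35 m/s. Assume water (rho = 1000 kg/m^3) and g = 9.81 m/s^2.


Total head at each section: H = z + p/(rho*g) + V^2/(2g).
H1 = 16.3 + 327*1000/(1000*9.81) + 4.8^2/(2*9.81)
   = 16.3 + 33.333 + 1.1743
   = 50.808 m.
H2 = 12.0 + 250*1000/(1000*9.81) + 4.35^2/(2*9.81)
   = 12.0 + 25.484 + 0.9644
   = 38.449 m.
h_L = H1 - H2 = 50.808 - 38.449 = 12.359 m.

12.359


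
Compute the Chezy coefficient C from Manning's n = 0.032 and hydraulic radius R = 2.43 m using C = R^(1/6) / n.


The Chezy coefficient relates to Manning's n through C = R^(1/6) / n.
R^(1/6) = 2.43^(1/6) = 1.159492.
C = 1.159492 / 0.032 = 36.23 m^(1/2)/s.

36.23


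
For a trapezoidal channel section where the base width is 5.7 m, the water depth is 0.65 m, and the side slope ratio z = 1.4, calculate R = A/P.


For a trapezoidal section with side slope z:
A = (b + z*y)*y = (5.7 + 1.4*0.65)*0.65 = 4.296 m^2.
P = b + 2*y*sqrt(1 + z^2) = 5.7 + 2*0.65*sqrt(1 + 1.4^2) = 7.937 m.
R = A/P = 4.296 / 7.937 = 0.5414 m.

0.5414


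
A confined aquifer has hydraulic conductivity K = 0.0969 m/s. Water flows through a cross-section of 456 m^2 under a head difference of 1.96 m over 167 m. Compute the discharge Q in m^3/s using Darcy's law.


Darcy's law: Q = K * A * i, where i = dh/L.
Hydraulic gradient i = 1.96 / 167 = 0.011737.
Q = 0.0969 * 456 * 0.011737
  = 0.5186 m^3/s.

0.5186


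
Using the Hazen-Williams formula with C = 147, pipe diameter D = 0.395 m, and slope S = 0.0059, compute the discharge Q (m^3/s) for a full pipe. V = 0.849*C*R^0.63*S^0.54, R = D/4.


For a full circular pipe, R = D/4 = 0.395/4 = 0.0988 m.
V = 0.849 * 147 * 0.0988^0.63 * 0.0059^0.54
  = 0.849 * 147 * 0.232573 * 0.062555
  = 1.8157 m/s.
Pipe area A = pi*D^2/4 = pi*0.395^2/4 = 0.1225 m^2.
Q = A * V = 0.1225 * 1.8157 = 0.2225 m^3/s.

0.2225


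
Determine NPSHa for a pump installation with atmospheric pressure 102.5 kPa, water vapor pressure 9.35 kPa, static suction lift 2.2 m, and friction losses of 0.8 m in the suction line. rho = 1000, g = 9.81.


NPSHa = p_atm/(rho*g) - z_s - hf_s - p_vap/(rho*g).
p_atm/(rho*g) = 102.5*1000 / (1000*9.81) = 10.449 m.
p_vap/(rho*g) = 9.35*1000 / (1000*9.81) = 0.953 m.
NPSHa = 10.449 - 2.2 - 0.8 - 0.953
      = 6.5 m.

6.5


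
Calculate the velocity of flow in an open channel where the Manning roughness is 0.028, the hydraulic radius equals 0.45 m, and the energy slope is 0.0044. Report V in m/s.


Manning's equation gives V = (1/n) * R^(2/3) * S^(1/2).
First, compute R^(2/3) = 0.45^(2/3) = 0.5872.
Next, S^(1/2) = 0.0044^(1/2) = 0.066332.
Then 1/n = 1/0.028 = 35.71.
V = 35.71 * 0.5872 * 0.066332 = 1.3912 m/s.

1.3912


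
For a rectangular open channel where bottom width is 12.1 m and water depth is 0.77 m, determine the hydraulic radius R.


For a rectangular section:
Flow area A = b * y = 12.1 * 0.77 = 9.32 m^2.
Wetted perimeter P = b + 2y = 12.1 + 2*0.77 = 13.64 m.
Hydraulic radius R = A/P = 9.32 / 13.64 = 0.6831 m.

0.6831


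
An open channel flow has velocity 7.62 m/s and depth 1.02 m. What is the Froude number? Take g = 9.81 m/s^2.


The Froude number is defined as Fr = V / sqrt(g*y).
g*y = 9.81 * 1.02 = 10.0062.
sqrt(g*y) = sqrt(10.0062) = 3.1633.
Fr = 7.62 / 3.1633 = 2.4089.

2.4089


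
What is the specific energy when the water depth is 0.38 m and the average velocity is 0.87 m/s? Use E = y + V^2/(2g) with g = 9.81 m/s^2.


Specific energy E = y + V^2/(2g).
Velocity head = V^2/(2g) = 0.87^2 / (2*9.81) = 0.7569 / 19.62 = 0.0386 m.
E = 0.38 + 0.0386 = 0.4186 m.

0.4186


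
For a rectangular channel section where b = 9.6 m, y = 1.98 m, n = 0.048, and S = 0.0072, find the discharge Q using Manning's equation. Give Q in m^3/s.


For a rectangular channel, the cross-sectional area A = b * y = 9.6 * 1.98 = 19.01 m^2.
The wetted perimeter P = b + 2y = 9.6 + 2*1.98 = 13.56 m.
Hydraulic radius R = A/P = 19.01/13.56 = 1.4018 m.
Velocity V = (1/n)*R^(2/3)*S^(1/2) = (1/0.048)*1.4018^(2/3)*0.0072^(1/2) = 2.2142 m/s.
Discharge Q = A * V = 19.01 * 2.2142 = 42.087 m^3/s.

42.087


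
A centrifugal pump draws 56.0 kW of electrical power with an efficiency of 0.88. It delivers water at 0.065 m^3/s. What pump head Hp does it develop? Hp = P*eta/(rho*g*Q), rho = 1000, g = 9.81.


Pump head formula: Hp = P * eta / (rho * g * Q).
Numerator: P * eta = 56.0 * 1000 * 0.88 = 49280.0 W.
Denominator: rho * g * Q = 1000 * 9.81 * 0.065 = 637.65.
Hp = 49280.0 / 637.65 = 77.28 m.

77.28


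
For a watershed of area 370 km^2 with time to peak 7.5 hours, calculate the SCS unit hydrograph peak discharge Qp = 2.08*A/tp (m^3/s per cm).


SCS formula: Qp = 2.08 * A / tp.
Qp = 2.08 * 370 / 7.5
   = 769.6 / 7.5
   = 102.61 m^3/s per cm.

102.61


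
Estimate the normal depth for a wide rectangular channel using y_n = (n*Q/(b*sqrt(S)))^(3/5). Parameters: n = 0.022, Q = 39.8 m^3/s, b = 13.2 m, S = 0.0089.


We use the wide-channel approximation y_n = (n*Q/(b*sqrt(S)))^(3/5).
sqrt(S) = sqrt(0.0089) = 0.09434.
Numerator: n*Q = 0.022 * 39.8 = 0.8756.
Denominator: b*sqrt(S) = 13.2 * 0.09434 = 1.245288.
arg = 0.7031.
y_n = 0.7031^(3/5) = 0.8095 m.

0.8095


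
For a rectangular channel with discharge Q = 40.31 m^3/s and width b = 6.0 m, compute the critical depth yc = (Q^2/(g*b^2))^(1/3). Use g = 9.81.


Using yc = (Q^2 / (g * b^2))^(1/3):
Q^2 = 40.31^2 = 1624.9.
g * b^2 = 9.81 * 6.0^2 = 9.81 * 36.0 = 353.16.
Q^2 / (g*b^2) = 1624.9 / 353.16 = 4.601.
yc = 4.601^(1/3) = 1.6632 m.

1.6632


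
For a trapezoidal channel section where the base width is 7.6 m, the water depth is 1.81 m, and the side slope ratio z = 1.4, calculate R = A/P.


For a trapezoidal section with side slope z:
A = (b + z*y)*y = (7.6 + 1.4*1.81)*1.81 = 18.343 m^2.
P = b + 2*y*sqrt(1 + z^2) = 7.6 + 2*1.81*sqrt(1 + 1.4^2) = 13.828 m.
R = A/P = 18.343 / 13.828 = 1.3265 m.

1.3265


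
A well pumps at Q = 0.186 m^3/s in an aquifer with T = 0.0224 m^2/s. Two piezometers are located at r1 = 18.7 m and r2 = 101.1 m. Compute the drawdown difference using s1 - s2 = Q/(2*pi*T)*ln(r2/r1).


Thiem equation: s1 - s2 = Q/(2*pi*T) * ln(r2/r1).
ln(r2/r1) = ln(101.1/18.7) = 1.6876.
Q/(2*pi*T) = 0.186 / (2*pi*0.0224) = 0.186 / 0.1407 = 1.3216.
s1 - s2 = 1.3216 * 1.6876 = 2.2302 m.

2.2302


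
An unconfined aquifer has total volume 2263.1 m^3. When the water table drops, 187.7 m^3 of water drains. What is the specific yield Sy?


Specific yield Sy = Volume drained / Total volume.
Sy = 187.7 / 2263.1
   = 0.0829.

0.0829


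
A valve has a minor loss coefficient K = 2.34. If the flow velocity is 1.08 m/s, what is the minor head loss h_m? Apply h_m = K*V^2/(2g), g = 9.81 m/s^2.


Minor loss formula: h_m = K * V^2/(2g).
V^2 = 1.08^2 = 1.1664.
V^2/(2g) = 1.1664 / 19.62 = 0.0594 m.
h_m = 2.34 * 0.0594 = 0.1391 m.

0.1391


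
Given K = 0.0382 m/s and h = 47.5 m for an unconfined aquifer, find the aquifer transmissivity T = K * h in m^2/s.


Transmissivity is defined as T = K * h.
T = 0.0382 * 47.5
  = 1.8145 m^2/s.

1.8145


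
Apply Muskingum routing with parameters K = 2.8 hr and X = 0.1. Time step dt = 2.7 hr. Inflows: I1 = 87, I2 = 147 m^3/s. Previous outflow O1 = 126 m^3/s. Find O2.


Muskingum coefficients:
denom = 2*K*(1-X) + dt = 2*2.8*(1-0.1) + 2.7 = 7.74.
C0 = (dt - 2*K*X)/denom = (2.7 - 2*2.8*0.1)/7.74 = 0.2765.
C1 = (dt + 2*K*X)/denom = (2.7 + 2*2.8*0.1)/7.74 = 0.4212.
C2 = (2*K*(1-X) - dt)/denom = 0.3023.
O2 = C0*I2 + C1*I1 + C2*O1
   = 0.2765*147 + 0.4212*87 + 0.3023*126
   = 115.38 m^3/s.

115.38


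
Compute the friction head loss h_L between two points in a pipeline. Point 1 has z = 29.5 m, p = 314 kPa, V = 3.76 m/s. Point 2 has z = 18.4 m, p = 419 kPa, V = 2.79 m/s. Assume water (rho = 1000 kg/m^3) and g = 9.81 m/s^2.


Total head at each section: H = z + p/(rho*g) + V^2/(2g).
H1 = 29.5 + 314*1000/(1000*9.81) + 3.76^2/(2*9.81)
   = 29.5 + 32.008 + 0.7206
   = 62.229 m.
H2 = 18.4 + 419*1000/(1000*9.81) + 2.79^2/(2*9.81)
   = 18.4 + 42.712 + 0.3967
   = 61.508 m.
h_L = H1 - H2 = 62.229 - 61.508 = 0.72 m.

0.72


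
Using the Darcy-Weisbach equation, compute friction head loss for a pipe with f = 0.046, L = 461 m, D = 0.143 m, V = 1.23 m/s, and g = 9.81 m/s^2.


Darcy-Weisbach equation: h_f = f * (L/D) * V^2/(2g).
f * L/D = 0.046 * 461/0.143 = 148.2937.
V^2/(2g) = 1.23^2 / (2*9.81) = 1.5129 / 19.62 = 0.0771 m.
h_f = 148.2937 * 0.0771 = 11.435 m.

11.435


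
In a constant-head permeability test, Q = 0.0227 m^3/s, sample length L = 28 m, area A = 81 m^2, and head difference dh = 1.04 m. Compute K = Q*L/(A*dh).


From K = Q*L / (A*dh):
Numerator: Q*L = 0.0227 * 28 = 0.6356.
Denominator: A*dh = 81 * 1.04 = 84.24.
K = 0.6356 / 84.24 = 0.007545 m/s.

0.007545


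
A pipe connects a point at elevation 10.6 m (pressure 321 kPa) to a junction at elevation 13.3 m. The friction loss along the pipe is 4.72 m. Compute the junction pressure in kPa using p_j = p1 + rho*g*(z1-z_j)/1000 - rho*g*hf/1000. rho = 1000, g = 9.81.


Junction pressure: p_j = p1 + rho*g*(z1 - z_j)/1000 - rho*g*hf/1000.
Elevation term = 1000*9.81*(10.6 - 13.3)/1000 = -26.487 kPa.
Friction term = 1000*9.81*4.72/1000 = 46.303 kPa.
p_j = 321 + -26.487 - 46.303 = 248.21 kPa.

248.21


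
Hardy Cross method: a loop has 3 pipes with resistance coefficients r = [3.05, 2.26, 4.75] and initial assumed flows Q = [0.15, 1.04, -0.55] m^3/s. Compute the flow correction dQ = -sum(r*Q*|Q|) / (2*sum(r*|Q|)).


Numerator terms (r*Q*|Q|): 3.05*0.15*|0.15| = 0.0686; 2.26*1.04*|1.04| = 2.4444; 4.75*-0.55*|-0.55| = -1.4369.
Sum of numerator = 1.0762.
Denominator terms (r*|Q|): 3.05*|0.15| = 0.4575; 2.26*|1.04| = 2.3504; 4.75*|-0.55| = 2.6125.
2 * sum of denominator = 2 * 5.4204 = 10.8408.
dQ = -1.0762 / 10.8408 = -0.0993 m^3/s.

-0.0993


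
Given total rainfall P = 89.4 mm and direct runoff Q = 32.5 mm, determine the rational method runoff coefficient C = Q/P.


The runoff coefficient C = runoff depth / rainfall depth.
C = 32.5 / 89.4
  = 0.3635.

0.3635


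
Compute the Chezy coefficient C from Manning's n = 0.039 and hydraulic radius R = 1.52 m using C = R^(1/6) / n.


The Chezy coefficient relates to Manning's n through C = R^(1/6) / n.
R^(1/6) = 1.52^(1/6) = 1.072278.
C = 1.072278 / 0.039 = 27.49 m^(1/2)/s.

27.49


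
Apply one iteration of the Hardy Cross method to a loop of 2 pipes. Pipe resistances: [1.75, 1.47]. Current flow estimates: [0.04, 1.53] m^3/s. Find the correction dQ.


Numerator terms (r*Q*|Q|): 1.75*0.04*|0.04| = 0.0028; 1.47*1.53*|1.53| = 3.4411.
Sum of numerator = 3.4439.
Denominator terms (r*|Q|): 1.75*|0.04| = 0.07; 1.47*|1.53| = 2.2491.
2 * sum of denominator = 2 * 2.3191 = 4.6382.
dQ = -3.4439 / 4.6382 = -0.7425 m^3/s.

-0.7425


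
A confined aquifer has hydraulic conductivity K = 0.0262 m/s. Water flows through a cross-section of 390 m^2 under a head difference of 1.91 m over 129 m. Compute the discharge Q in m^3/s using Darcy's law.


Darcy's law: Q = K * A * i, where i = dh/L.
Hydraulic gradient i = 1.91 / 129 = 0.014806.
Q = 0.0262 * 390 * 0.014806
  = 0.1513 m^3/s.

0.1513


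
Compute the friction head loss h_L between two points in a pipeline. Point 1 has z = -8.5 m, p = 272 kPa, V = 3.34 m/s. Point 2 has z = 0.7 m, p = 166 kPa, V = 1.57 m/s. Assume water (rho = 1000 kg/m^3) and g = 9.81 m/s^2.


Total head at each section: H = z + p/(rho*g) + V^2/(2g).
H1 = -8.5 + 272*1000/(1000*9.81) + 3.34^2/(2*9.81)
   = -8.5 + 27.727 + 0.5686
   = 19.795 m.
H2 = 0.7 + 166*1000/(1000*9.81) + 1.57^2/(2*9.81)
   = 0.7 + 16.922 + 0.1256
   = 17.747 m.
h_L = H1 - H2 = 19.795 - 17.747 = 2.048 m.

2.048


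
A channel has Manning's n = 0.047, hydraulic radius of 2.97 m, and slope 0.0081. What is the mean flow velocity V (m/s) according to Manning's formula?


Manning's equation gives V = (1/n) * R^(2/3) * S^(1/2).
First, compute R^(2/3) = 2.97^(2/3) = 2.0662.
Next, S^(1/2) = 0.0081^(1/2) = 0.09.
Then 1/n = 1/0.047 = 21.28.
V = 21.28 * 2.0662 * 0.09 = 3.9565 m/s.

3.9565


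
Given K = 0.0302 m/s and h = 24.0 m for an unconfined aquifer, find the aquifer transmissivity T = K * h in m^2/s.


Transmissivity is defined as T = K * h.
T = 0.0302 * 24.0
  = 0.7248 m^2/s.

0.7248


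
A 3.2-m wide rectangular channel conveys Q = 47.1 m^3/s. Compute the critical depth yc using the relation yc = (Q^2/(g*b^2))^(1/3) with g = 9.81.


Using yc = (Q^2 / (g * b^2))^(1/3):
Q^2 = 47.1^2 = 2218.41.
g * b^2 = 9.81 * 3.2^2 = 9.81 * 10.24 = 100.45.
Q^2 / (g*b^2) = 2218.41 / 100.45 = 22.0847.
yc = 22.0847^(1/3) = 2.8056 m.

2.8056


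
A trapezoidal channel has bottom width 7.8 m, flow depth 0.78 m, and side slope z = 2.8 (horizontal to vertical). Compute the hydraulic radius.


For a trapezoidal section with side slope z:
A = (b + z*y)*y = (7.8 + 2.8*0.78)*0.78 = 7.788 m^2.
P = b + 2*y*sqrt(1 + z^2) = 7.8 + 2*0.78*sqrt(1 + 2.8^2) = 12.438 m.
R = A/P = 7.788 / 12.438 = 0.6261 m.

0.6261


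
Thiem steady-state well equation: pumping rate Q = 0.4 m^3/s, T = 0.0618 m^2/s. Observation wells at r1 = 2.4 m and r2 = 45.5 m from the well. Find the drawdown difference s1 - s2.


Thiem equation: s1 - s2 = Q/(2*pi*T) * ln(r2/r1).
ln(r2/r1) = ln(45.5/2.4) = 2.9422.
Q/(2*pi*T) = 0.4 / (2*pi*0.0618) = 0.4 / 0.3883 = 1.0301.
s1 - s2 = 1.0301 * 2.9422 = 3.0309 m.

3.0309


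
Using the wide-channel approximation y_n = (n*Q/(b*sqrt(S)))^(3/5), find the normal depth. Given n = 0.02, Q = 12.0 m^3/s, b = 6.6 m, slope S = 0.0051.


We use the wide-channel approximation y_n = (n*Q/(b*sqrt(S)))^(3/5).
sqrt(S) = sqrt(0.0051) = 0.071414.
Numerator: n*Q = 0.02 * 12.0 = 0.24.
Denominator: b*sqrt(S) = 6.6 * 0.071414 = 0.471332.
arg = 0.5092.
y_n = 0.5092^(3/5) = 0.667 m.

0.667


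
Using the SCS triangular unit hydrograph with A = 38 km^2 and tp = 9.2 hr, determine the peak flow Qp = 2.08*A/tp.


SCS formula: Qp = 2.08 * A / tp.
Qp = 2.08 * 38 / 9.2
   = 79.04 / 9.2
   = 8.59 m^3/s per cm.

8.59


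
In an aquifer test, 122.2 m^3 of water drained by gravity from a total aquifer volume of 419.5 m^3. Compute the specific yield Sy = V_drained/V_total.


Specific yield Sy = Volume drained / Total volume.
Sy = 122.2 / 419.5
   = 0.2913.

0.2913


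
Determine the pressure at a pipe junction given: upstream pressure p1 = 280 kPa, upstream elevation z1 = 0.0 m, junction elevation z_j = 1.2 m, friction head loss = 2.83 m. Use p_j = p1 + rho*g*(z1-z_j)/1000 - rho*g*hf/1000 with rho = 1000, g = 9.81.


Junction pressure: p_j = p1 + rho*g*(z1 - z_j)/1000 - rho*g*hf/1000.
Elevation term = 1000*9.81*(0.0 - 1.2)/1000 = -11.772 kPa.
Friction term = 1000*9.81*2.83/1000 = 27.762 kPa.
p_j = 280 + -11.772 - 27.762 = 240.47 kPa.

240.47


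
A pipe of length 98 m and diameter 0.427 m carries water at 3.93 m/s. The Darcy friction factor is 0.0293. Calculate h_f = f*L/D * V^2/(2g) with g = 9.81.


Darcy-Weisbach equation: h_f = f * (L/D) * V^2/(2g).
f * L/D = 0.0293 * 98/0.427 = 6.7246.
V^2/(2g) = 3.93^2 / (2*9.81) = 15.4449 / 19.62 = 0.7872 m.
h_f = 6.7246 * 0.7872 = 5.294 m.

5.294


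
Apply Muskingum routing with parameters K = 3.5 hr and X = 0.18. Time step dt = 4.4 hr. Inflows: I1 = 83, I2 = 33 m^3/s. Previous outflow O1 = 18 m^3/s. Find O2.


Muskingum coefficients:
denom = 2*K*(1-X) + dt = 2*3.5*(1-0.18) + 4.4 = 10.14.
C0 = (dt - 2*K*X)/denom = (4.4 - 2*3.5*0.18)/10.14 = 0.3097.
C1 = (dt + 2*K*X)/denom = (4.4 + 2*3.5*0.18)/10.14 = 0.5582.
C2 = (2*K*(1-X) - dt)/denom = 0.1321.
O2 = C0*I2 + C1*I1 + C2*O1
   = 0.3097*33 + 0.5582*83 + 0.1321*18
   = 58.93 m^3/s.

58.93


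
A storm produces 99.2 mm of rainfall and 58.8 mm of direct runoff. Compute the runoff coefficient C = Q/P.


The runoff coefficient C = runoff depth / rainfall depth.
C = 58.8 / 99.2
  = 0.5927.

0.5927


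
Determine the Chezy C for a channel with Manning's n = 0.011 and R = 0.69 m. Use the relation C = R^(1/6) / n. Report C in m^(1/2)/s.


The Chezy coefficient relates to Manning's n through C = R^(1/6) / n.
R^(1/6) = 0.69^(1/6) = 0.94003.
C = 0.94003 / 0.011 = 85.46 m^(1/2)/s.

85.46


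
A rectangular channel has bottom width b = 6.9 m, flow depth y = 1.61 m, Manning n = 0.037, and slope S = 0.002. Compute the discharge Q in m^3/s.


For a rectangular channel, the cross-sectional area A = b * y = 6.9 * 1.61 = 11.11 m^2.
The wetted perimeter P = b + 2y = 6.9 + 2*1.61 = 10.12 m.
Hydraulic radius R = A/P = 11.11/10.12 = 1.0977 m.
Velocity V = (1/n)*R^(2/3)*S^(1/2) = (1/0.037)*1.0977^(2/3)*0.002^(1/2) = 1.2862 m/s.
Discharge Q = A * V = 11.11 * 1.2862 = 14.288 m^3/s.

14.288


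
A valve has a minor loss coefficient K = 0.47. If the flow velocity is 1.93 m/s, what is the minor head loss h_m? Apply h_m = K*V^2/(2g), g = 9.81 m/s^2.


Minor loss formula: h_m = K * V^2/(2g).
V^2 = 1.93^2 = 3.7249.
V^2/(2g) = 3.7249 / 19.62 = 0.1899 m.
h_m = 0.47 * 0.1899 = 0.0892 m.

0.0892


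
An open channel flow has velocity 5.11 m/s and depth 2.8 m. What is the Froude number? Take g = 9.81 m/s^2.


The Froude number is defined as Fr = V / sqrt(g*y).
g*y = 9.81 * 2.8 = 27.468.
sqrt(g*y) = sqrt(27.468) = 5.241.
Fr = 5.11 / 5.241 = 0.975.

0.975


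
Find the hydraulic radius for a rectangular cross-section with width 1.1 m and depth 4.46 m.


For a rectangular section:
Flow area A = b * y = 1.1 * 4.46 = 4.91 m^2.
Wetted perimeter P = b + 2y = 1.1 + 2*4.46 = 10.02 m.
Hydraulic radius R = A/P = 4.91 / 10.02 = 0.4896 m.

0.4896


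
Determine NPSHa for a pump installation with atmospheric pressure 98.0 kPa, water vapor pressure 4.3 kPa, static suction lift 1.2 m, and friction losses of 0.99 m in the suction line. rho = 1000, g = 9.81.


NPSHa = p_atm/(rho*g) - z_s - hf_s - p_vap/(rho*g).
p_atm/(rho*g) = 98.0*1000 / (1000*9.81) = 9.99 m.
p_vap/(rho*g) = 4.3*1000 / (1000*9.81) = 0.438 m.
NPSHa = 9.99 - 1.2 - 0.99 - 0.438
      = 7.36 m.

7.36


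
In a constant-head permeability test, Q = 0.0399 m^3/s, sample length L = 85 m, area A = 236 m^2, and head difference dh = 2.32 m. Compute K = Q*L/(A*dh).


From K = Q*L / (A*dh):
Numerator: Q*L = 0.0399 * 85 = 3.3915.
Denominator: A*dh = 236 * 2.32 = 547.52.
K = 3.3915 / 547.52 = 0.006194 m/s.

0.006194


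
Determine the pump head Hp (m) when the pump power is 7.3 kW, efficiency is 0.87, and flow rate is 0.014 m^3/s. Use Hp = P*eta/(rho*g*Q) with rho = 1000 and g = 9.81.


Pump head formula: Hp = P * eta / (rho * g * Q).
Numerator: P * eta = 7.3 * 1000 * 0.87 = 6351.0 W.
Denominator: rho * g * Q = 1000 * 9.81 * 0.014 = 137.34.
Hp = 6351.0 / 137.34 = 46.24 m.

46.24


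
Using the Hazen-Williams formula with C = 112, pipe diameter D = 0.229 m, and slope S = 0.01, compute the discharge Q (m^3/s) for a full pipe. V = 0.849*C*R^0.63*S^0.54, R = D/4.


For a full circular pipe, R = D/4 = 0.229/4 = 0.0573 m.
V = 0.849 * 112 * 0.0573^0.63 * 0.01^0.54
  = 0.849 * 112 * 0.164968 * 0.083176
  = 1.3047 m/s.
Pipe area A = pi*D^2/4 = pi*0.229^2/4 = 0.0412 m^2.
Q = A * V = 0.0412 * 1.3047 = 0.0537 m^3/s.

0.0537


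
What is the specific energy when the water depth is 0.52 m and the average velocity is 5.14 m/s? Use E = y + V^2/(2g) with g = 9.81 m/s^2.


Specific energy E = y + V^2/(2g).
Velocity head = V^2/(2g) = 5.14^2 / (2*9.81) = 26.4196 / 19.62 = 1.3466 m.
E = 0.52 + 1.3466 = 1.8666 m.

1.8666


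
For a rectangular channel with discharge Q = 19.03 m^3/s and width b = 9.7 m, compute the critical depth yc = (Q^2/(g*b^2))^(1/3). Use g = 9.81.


Using yc = (Q^2 / (g * b^2))^(1/3):
Q^2 = 19.03^2 = 362.14.
g * b^2 = 9.81 * 9.7^2 = 9.81 * 94.09 = 923.02.
Q^2 / (g*b^2) = 362.14 / 923.02 = 0.3923.
yc = 0.3923^(1/3) = 0.7321 m.

0.7321


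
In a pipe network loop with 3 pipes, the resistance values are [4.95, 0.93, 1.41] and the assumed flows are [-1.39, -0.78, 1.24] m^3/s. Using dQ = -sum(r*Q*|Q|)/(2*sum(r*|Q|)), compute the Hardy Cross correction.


Numerator terms (r*Q*|Q|): 4.95*-1.39*|-1.39| = -9.5639; 0.93*-0.78*|-0.78| = -0.5658; 1.41*1.24*|1.24| = 2.168.
Sum of numerator = -7.9617.
Denominator terms (r*|Q|): 4.95*|-1.39| = 6.8805; 0.93*|-0.78| = 0.7254; 1.41*|1.24| = 1.7484.
2 * sum of denominator = 2 * 9.3543 = 18.7086.
dQ = --7.9617 / 18.7086 = 0.4256 m^3/s.

0.4256


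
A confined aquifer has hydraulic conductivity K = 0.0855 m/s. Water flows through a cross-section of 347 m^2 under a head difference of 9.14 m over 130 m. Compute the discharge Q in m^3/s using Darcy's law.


Darcy's law: Q = K * A * i, where i = dh/L.
Hydraulic gradient i = 9.14 / 130 = 0.070308.
Q = 0.0855 * 347 * 0.070308
  = 2.0859 m^3/s.

2.0859


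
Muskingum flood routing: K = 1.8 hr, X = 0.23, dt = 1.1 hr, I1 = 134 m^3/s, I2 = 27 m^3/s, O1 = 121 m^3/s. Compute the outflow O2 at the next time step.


Muskingum coefficients:
denom = 2*K*(1-X) + dt = 2*1.8*(1-0.23) + 1.1 = 3.872.
C0 = (dt - 2*K*X)/denom = (1.1 - 2*1.8*0.23)/3.872 = 0.0702.
C1 = (dt + 2*K*X)/denom = (1.1 + 2*1.8*0.23)/3.872 = 0.4979.
C2 = (2*K*(1-X) - dt)/denom = 0.4318.
O2 = C0*I2 + C1*I1 + C2*O1
   = 0.0702*27 + 0.4979*134 + 0.4318*121
   = 120.87 m^3/s.

120.87


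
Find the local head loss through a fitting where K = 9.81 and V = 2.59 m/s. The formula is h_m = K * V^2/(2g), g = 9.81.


Minor loss formula: h_m = K * V^2/(2g).
V^2 = 2.59^2 = 6.7081.
V^2/(2g) = 6.7081 / 19.62 = 0.3419 m.
h_m = 9.81 * 0.3419 = 3.354 m.

3.354


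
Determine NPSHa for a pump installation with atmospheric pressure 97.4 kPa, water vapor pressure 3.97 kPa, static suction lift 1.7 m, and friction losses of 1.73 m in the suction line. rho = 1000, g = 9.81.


NPSHa = p_atm/(rho*g) - z_s - hf_s - p_vap/(rho*g).
p_atm/(rho*g) = 97.4*1000 / (1000*9.81) = 9.929 m.
p_vap/(rho*g) = 3.97*1000 / (1000*9.81) = 0.405 m.
NPSHa = 9.929 - 1.7 - 1.73 - 0.405
      = 6.09 m.

6.09


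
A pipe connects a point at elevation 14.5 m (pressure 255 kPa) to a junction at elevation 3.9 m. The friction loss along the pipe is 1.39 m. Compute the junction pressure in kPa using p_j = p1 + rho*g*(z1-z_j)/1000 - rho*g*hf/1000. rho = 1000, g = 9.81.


Junction pressure: p_j = p1 + rho*g*(z1 - z_j)/1000 - rho*g*hf/1000.
Elevation term = 1000*9.81*(14.5 - 3.9)/1000 = 103.986 kPa.
Friction term = 1000*9.81*1.39/1000 = 13.636 kPa.
p_j = 255 + 103.986 - 13.636 = 345.35 kPa.

345.35


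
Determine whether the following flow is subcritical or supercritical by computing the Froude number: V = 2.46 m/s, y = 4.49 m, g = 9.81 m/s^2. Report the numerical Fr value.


The Froude number is defined as Fr = V / sqrt(g*y).
g*y = 9.81 * 4.49 = 44.0469.
sqrt(g*y) = sqrt(44.0469) = 6.6368.
Fr = 2.46 / 6.6368 = 0.3707.
Since Fr < 1, the flow is subcritical.

0.3707


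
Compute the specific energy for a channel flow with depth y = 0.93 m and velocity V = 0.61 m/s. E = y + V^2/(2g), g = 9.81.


Specific energy E = y + V^2/(2g).
Velocity head = V^2/(2g) = 0.61^2 / (2*9.81) = 0.3721 / 19.62 = 0.019 m.
E = 0.93 + 0.019 = 0.949 m.

0.949


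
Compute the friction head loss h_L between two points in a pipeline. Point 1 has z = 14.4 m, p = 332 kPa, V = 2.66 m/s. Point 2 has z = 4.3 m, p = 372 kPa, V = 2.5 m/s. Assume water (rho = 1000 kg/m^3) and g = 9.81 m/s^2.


Total head at each section: H = z + p/(rho*g) + V^2/(2g).
H1 = 14.4 + 332*1000/(1000*9.81) + 2.66^2/(2*9.81)
   = 14.4 + 33.843 + 0.3606
   = 48.604 m.
H2 = 4.3 + 372*1000/(1000*9.81) + 2.5^2/(2*9.81)
   = 4.3 + 37.92 + 0.3186
   = 42.539 m.
h_L = H1 - H2 = 48.604 - 42.539 = 6.065 m.

6.065


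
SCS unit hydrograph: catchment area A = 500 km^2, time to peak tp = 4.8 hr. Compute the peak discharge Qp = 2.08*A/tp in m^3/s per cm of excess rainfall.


SCS formula: Qp = 2.08 * A / tp.
Qp = 2.08 * 500 / 4.8
   = 1040.0 / 4.8
   = 216.67 m^3/s per cm.

216.67


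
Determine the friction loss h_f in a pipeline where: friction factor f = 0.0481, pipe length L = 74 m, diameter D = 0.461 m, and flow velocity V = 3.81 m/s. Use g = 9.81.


Darcy-Weisbach equation: h_f = f * (L/D) * V^2/(2g).
f * L/D = 0.0481 * 74/0.461 = 7.721.
V^2/(2g) = 3.81^2 / (2*9.81) = 14.5161 / 19.62 = 0.7399 m.
h_f = 7.721 * 0.7399 = 5.713 m.

5.713


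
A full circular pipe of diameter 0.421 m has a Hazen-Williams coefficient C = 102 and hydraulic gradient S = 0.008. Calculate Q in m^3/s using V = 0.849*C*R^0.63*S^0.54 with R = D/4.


For a full circular pipe, R = D/4 = 0.421/4 = 0.1052 m.
V = 0.849 * 102 * 0.1052^0.63 * 0.008^0.54
  = 0.849 * 102 * 0.242103 * 0.073734
  = 1.5459 m/s.
Pipe area A = pi*D^2/4 = pi*0.421^2/4 = 0.1392 m^2.
Q = A * V = 0.1392 * 1.5459 = 0.2152 m^3/s.

0.2152


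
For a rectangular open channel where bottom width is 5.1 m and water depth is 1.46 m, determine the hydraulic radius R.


For a rectangular section:
Flow area A = b * y = 5.1 * 1.46 = 7.45 m^2.
Wetted perimeter P = b + 2y = 5.1 + 2*1.46 = 8.02 m.
Hydraulic radius R = A/P = 7.45 / 8.02 = 0.9284 m.

0.9284


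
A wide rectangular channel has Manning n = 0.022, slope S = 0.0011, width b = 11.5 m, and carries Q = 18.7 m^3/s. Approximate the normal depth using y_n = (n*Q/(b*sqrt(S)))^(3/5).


We use the wide-channel approximation y_n = (n*Q/(b*sqrt(S)))^(3/5).
sqrt(S) = sqrt(0.0011) = 0.033166.
Numerator: n*Q = 0.022 * 18.7 = 0.4114.
Denominator: b*sqrt(S) = 11.5 * 0.033166 = 0.381409.
arg = 1.0786.
y_n = 1.0786^(3/5) = 1.0465 m.

1.0465


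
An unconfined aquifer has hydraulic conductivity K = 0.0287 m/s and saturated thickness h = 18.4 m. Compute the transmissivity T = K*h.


Transmissivity is defined as T = K * h.
T = 0.0287 * 18.4
  = 0.5281 m^2/s.

0.5281


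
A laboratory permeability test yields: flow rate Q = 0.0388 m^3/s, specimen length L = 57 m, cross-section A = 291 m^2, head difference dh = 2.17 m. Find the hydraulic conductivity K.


From K = Q*L / (A*dh):
Numerator: Q*L = 0.0388 * 57 = 2.2116.
Denominator: A*dh = 291 * 2.17 = 631.47.
K = 2.2116 / 631.47 = 0.003502 m/s.

0.003502
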